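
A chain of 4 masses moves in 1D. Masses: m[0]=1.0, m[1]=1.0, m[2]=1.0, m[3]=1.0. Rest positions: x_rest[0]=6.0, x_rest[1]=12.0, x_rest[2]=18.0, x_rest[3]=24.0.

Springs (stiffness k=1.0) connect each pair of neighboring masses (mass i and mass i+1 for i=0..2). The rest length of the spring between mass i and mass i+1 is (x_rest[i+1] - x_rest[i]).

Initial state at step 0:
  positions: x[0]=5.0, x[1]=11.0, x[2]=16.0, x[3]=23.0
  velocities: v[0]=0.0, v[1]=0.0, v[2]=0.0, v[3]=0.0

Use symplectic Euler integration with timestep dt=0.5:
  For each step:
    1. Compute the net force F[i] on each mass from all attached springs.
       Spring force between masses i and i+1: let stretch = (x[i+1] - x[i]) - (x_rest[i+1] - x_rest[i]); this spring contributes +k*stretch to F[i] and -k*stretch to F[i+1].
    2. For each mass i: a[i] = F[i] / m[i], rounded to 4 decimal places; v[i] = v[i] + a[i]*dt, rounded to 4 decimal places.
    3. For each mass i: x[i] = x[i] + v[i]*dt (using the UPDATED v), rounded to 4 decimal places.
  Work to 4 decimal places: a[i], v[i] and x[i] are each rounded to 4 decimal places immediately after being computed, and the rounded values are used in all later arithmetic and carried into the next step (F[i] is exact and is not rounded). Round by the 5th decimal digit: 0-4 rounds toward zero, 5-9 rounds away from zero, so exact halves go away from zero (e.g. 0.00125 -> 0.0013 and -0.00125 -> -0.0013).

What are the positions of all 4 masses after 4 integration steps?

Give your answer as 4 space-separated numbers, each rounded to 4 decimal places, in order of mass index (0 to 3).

Answer: 4.5312 10.8204 17.2110 22.4375

Derivation:
Step 0: x=[5.0000 11.0000 16.0000 23.0000] v=[0.0000 0.0000 0.0000 0.0000]
Step 1: x=[5.0000 10.7500 16.5000 22.7500] v=[0.0000 -0.5000 1.0000 -0.5000]
Step 2: x=[4.9375 10.5000 17.1250 22.4375] v=[-0.1250 -0.5000 1.2500 -0.6250]
Step 3: x=[4.7656 10.5157 17.4219 22.2969] v=[-0.3438 0.0313 0.5938 -0.2813]
Step 4: x=[4.5312 10.8204 17.2110 22.4375] v=[-0.4688 0.6094 -0.4218 0.2812]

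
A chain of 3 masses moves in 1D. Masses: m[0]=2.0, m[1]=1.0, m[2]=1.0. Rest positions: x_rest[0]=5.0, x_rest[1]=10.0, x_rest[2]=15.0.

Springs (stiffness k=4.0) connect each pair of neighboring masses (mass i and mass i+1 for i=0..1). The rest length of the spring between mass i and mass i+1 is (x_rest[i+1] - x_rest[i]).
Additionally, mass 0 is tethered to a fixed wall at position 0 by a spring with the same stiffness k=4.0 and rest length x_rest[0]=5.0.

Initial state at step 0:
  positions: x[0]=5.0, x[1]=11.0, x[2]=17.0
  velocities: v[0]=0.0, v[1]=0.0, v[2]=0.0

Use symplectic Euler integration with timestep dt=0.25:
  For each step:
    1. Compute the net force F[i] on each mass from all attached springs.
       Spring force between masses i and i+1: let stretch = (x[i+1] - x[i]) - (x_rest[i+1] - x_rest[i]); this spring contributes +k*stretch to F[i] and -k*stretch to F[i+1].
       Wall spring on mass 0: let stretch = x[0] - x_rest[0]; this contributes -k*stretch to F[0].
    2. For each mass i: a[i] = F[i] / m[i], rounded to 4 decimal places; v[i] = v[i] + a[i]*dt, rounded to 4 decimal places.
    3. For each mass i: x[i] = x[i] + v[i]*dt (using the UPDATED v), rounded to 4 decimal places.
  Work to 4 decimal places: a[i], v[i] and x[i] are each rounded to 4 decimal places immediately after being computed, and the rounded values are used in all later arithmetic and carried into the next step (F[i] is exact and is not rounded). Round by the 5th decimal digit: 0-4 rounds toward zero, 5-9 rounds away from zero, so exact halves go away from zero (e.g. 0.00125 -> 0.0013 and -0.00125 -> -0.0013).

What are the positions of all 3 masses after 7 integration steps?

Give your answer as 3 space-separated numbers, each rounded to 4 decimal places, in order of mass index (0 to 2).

Step 0: x=[5.0000 11.0000 17.0000] v=[0.0000 0.0000 0.0000]
Step 1: x=[5.1250 11.0000 16.7500] v=[0.5000 0.0000 -1.0000]
Step 2: x=[5.3438 10.9688 16.3125] v=[0.8750 -0.1250 -1.7500]
Step 3: x=[5.5977 10.8672 15.7891] v=[1.0156 -0.4063 -2.0937]
Step 4: x=[5.8106 10.6787 15.2852] v=[0.8515 -0.7539 -2.0156]
Step 5: x=[5.9057 10.4248 14.8797] v=[0.3803 -1.0155 -1.6221]
Step 6: x=[5.8275 10.1549 14.6105] v=[-0.3130 -1.0797 -1.0770]
Step 7: x=[5.5617 9.9170 14.4774] v=[-1.0631 -0.9515 -0.5326]

Answer: 5.5617 9.9170 14.4774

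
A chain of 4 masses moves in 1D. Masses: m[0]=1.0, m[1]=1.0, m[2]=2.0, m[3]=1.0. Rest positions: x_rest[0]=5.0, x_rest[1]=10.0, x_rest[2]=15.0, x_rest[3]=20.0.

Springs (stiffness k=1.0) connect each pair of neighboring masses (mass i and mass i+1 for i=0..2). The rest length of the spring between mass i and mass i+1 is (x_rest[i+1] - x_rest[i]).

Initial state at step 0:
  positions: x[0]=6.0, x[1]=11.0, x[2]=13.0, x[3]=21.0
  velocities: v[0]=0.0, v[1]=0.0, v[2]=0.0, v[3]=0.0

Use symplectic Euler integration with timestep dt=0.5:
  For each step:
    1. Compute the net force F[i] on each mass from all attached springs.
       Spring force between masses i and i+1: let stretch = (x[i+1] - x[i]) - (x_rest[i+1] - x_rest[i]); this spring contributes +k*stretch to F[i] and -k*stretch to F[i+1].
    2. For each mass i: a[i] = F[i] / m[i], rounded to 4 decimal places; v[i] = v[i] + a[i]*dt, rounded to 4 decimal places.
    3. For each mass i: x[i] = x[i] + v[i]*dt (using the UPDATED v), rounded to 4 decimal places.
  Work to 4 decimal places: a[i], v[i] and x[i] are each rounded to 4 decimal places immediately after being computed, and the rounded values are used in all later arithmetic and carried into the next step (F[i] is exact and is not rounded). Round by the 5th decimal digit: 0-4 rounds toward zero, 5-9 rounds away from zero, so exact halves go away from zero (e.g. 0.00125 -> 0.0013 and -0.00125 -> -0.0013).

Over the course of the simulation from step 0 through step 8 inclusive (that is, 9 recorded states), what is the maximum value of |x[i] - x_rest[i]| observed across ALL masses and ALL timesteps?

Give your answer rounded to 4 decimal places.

Step 0: x=[6.0000 11.0000 13.0000 21.0000] v=[0.0000 0.0000 0.0000 0.0000]
Step 1: x=[6.0000 10.2500 13.7500 20.2500] v=[0.0000 -1.5000 1.5000 -1.5000]
Step 2: x=[5.8125 9.3125 14.8750 19.1250] v=[-0.3750 -1.8750 2.2500 -2.2500]
Step 3: x=[5.2500 8.8906 15.8360 18.1875] v=[-1.1250 -0.8438 1.9219 -1.8750]
Step 4: x=[4.3477 9.2949 16.2227 17.9121] v=[-1.8047 0.8086 0.7734 -0.5508]
Step 5: x=[3.4322 10.1944 15.9546 18.4644] v=[-1.8311 1.7989 -0.5362 1.1045]
Step 6: x=[2.9572 10.8434 15.2802 19.6392] v=[-0.9500 1.2979 -1.3488 2.3496]
Step 7: x=[3.2038 10.6300 14.5961 20.9743] v=[0.4931 -0.4268 -1.3683 2.6701]
Step 8: x=[4.0569 9.5516 14.2135 21.9648] v=[1.7062 -2.1569 -0.7653 1.9810]
Max displacement = 2.0879

Answer: 2.0879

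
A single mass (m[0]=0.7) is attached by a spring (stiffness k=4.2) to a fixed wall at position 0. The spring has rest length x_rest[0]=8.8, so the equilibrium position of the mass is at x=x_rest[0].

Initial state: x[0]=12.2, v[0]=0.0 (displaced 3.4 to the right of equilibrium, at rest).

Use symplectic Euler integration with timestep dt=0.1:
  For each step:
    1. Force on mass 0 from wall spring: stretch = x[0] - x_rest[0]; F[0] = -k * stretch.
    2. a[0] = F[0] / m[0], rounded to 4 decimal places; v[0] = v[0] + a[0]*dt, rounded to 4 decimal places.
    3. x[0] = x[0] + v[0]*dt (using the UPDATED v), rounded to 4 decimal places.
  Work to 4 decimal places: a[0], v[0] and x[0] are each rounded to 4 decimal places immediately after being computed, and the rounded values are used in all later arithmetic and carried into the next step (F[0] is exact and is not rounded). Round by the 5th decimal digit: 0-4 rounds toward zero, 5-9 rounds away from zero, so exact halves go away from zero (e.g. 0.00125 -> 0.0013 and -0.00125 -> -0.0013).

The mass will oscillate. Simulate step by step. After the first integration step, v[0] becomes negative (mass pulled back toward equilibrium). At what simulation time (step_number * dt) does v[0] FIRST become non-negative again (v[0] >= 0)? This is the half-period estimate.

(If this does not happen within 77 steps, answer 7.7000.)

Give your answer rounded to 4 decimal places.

Step 0: x=[12.2000] v=[0.0000]
Step 1: x=[11.9960] v=[-2.0400]
Step 2: x=[11.6002] v=[-3.9576]
Step 3: x=[11.0364] v=[-5.6377]
Step 4: x=[10.3385] v=[-6.9795]
Step 5: x=[9.5482] v=[-7.9026]
Step 6: x=[8.7131] v=[-8.3515]
Step 7: x=[7.8832] v=[-8.2994]
Step 8: x=[7.1083] v=[-7.7493]
Step 9: x=[6.4349] v=[-6.7343]
Step 10: x=[5.9034] v=[-5.3152]
Step 11: x=[5.5457] v=[-3.5772]
Step 12: x=[5.3832] v=[-1.6246]
Step 13: x=[5.4258] v=[0.4255]
First v>=0 after going negative at step 13, time=1.3000

Answer: 1.3000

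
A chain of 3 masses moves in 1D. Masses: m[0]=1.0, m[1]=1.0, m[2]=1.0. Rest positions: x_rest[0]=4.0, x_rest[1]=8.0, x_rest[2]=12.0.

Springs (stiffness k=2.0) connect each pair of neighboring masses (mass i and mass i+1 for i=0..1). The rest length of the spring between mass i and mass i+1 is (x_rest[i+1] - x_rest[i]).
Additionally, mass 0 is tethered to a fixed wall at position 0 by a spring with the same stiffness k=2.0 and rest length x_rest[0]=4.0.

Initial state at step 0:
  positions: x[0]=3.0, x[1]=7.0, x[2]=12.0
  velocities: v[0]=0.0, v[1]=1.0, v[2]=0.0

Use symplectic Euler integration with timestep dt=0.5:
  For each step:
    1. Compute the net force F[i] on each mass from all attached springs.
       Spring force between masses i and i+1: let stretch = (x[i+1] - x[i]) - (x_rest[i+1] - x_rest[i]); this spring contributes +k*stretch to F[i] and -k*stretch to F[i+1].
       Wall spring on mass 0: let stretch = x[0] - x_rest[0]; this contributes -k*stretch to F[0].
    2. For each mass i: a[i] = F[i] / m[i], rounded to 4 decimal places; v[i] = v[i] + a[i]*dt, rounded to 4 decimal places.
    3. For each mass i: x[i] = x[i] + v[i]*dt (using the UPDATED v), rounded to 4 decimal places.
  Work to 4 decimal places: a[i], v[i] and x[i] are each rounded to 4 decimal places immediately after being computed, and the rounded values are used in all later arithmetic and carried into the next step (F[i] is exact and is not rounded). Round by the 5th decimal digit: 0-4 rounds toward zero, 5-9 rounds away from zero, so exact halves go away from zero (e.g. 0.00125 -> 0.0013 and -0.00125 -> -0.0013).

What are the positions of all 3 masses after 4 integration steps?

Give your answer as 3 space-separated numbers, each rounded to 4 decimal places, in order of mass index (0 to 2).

Step 0: x=[3.0000 7.0000 12.0000] v=[0.0000 1.0000 0.0000]
Step 1: x=[3.5000 8.0000 11.5000] v=[1.0000 2.0000 -1.0000]
Step 2: x=[4.5000 8.5000 11.2500] v=[2.0000 1.0000 -0.5000]
Step 3: x=[5.2500 8.3750 11.6250] v=[1.5000 -0.2500 0.7500]
Step 4: x=[4.9375 8.3125 12.3750] v=[-0.6250 -0.1250 1.5000]

Answer: 4.9375 8.3125 12.3750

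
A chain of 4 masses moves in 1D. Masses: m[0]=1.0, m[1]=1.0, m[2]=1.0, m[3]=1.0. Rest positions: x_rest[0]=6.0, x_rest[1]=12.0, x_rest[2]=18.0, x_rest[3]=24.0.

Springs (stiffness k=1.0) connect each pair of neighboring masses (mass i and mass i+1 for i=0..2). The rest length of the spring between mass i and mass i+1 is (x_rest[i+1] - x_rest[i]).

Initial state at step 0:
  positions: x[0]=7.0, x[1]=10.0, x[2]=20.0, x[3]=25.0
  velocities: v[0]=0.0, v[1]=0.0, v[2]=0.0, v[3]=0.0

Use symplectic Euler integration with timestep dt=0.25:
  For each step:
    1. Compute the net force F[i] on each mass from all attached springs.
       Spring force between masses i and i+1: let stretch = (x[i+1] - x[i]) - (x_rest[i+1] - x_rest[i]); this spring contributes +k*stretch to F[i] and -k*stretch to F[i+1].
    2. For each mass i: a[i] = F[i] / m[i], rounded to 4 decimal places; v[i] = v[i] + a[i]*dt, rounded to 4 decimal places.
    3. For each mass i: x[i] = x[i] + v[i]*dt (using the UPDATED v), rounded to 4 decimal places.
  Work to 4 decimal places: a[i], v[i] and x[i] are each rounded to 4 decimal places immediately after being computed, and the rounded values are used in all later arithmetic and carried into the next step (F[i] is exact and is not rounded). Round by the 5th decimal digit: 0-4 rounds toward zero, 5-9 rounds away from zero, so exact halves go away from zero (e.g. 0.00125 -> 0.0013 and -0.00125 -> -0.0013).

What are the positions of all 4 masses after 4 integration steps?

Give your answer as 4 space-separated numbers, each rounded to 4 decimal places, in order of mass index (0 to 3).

Step 0: x=[7.0000 10.0000 20.0000 25.0000] v=[0.0000 0.0000 0.0000 0.0000]
Step 1: x=[6.8125 10.4375 19.6875 25.0625] v=[-0.7500 1.7500 -1.2500 0.2500]
Step 2: x=[6.4766 11.2266 19.1328 25.1641] v=[-1.3438 3.1563 -2.2188 0.4063]
Step 3: x=[6.0625 12.2130 18.4609 25.2637] v=[-1.6563 3.9454 -2.6875 0.3985]
Step 4: x=[5.6578 13.2055 17.8237 25.3132] v=[-1.6187 3.9698 -2.5488 0.1978]

Answer: 5.6578 13.2055 17.8237 25.3132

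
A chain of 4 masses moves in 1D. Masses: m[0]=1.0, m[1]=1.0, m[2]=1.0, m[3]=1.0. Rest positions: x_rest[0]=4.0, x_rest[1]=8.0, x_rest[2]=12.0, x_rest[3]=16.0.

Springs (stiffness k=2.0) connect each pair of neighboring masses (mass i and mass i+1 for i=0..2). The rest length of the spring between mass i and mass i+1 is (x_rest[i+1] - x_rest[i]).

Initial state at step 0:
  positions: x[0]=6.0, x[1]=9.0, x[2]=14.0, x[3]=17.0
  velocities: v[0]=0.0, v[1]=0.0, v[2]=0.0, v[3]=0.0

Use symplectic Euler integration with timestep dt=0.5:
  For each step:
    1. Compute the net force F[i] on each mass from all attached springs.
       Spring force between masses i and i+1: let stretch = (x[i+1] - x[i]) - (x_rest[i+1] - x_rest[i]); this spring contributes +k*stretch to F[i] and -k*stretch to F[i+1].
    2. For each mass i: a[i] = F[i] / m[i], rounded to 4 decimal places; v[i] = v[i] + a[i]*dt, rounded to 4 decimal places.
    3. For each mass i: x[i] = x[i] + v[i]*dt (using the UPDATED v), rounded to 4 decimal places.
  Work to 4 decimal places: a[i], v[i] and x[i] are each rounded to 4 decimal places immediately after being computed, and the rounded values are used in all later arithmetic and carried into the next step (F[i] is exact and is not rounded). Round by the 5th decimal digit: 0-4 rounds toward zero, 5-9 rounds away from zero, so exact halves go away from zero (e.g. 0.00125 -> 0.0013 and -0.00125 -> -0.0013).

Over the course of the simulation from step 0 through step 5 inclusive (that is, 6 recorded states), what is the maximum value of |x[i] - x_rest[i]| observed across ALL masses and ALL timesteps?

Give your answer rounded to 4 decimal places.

Step 0: x=[6.0000 9.0000 14.0000 17.0000] v=[0.0000 0.0000 0.0000 0.0000]
Step 1: x=[5.5000 10.0000 13.0000 17.5000] v=[-1.0000 2.0000 -2.0000 1.0000]
Step 2: x=[5.2500 10.2500 12.7500 17.7500] v=[-0.5000 0.5000 -0.5000 0.5000]
Step 3: x=[5.5000 9.2500 13.7500 17.5000] v=[0.5000 -2.0000 2.0000 -0.5000]
Step 4: x=[5.6250 8.6250 14.3750 17.3750] v=[0.2500 -1.2500 1.2500 -0.2500]
Step 5: x=[5.2500 9.3750 13.6250 17.7500] v=[-0.7500 1.5000 -1.5000 0.7500]
Max displacement = 2.3750

Answer: 2.3750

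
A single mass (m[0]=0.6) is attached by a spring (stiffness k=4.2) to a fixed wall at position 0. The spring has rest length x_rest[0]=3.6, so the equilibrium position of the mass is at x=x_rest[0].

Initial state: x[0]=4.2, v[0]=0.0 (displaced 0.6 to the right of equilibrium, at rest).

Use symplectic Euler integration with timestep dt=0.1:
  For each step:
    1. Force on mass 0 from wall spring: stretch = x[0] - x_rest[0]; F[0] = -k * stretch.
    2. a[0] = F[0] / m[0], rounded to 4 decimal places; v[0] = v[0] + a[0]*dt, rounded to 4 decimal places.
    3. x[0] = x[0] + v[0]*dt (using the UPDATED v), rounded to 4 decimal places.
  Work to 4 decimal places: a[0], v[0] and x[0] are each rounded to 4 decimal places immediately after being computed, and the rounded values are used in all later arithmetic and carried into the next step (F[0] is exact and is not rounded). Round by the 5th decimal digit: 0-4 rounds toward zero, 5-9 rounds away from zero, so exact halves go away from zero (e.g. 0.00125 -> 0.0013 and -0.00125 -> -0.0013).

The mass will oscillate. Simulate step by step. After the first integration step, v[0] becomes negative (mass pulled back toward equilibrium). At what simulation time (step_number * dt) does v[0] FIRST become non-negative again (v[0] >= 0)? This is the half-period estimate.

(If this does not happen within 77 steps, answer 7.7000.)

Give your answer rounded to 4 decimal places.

Step 0: x=[4.2000] v=[0.0000]
Step 1: x=[4.1580] v=[-0.4200]
Step 2: x=[4.0769] v=[-0.8106]
Step 3: x=[3.9625] v=[-1.1444]
Step 4: x=[3.8227] v=[-1.3982]
Step 5: x=[3.6673] v=[-1.5541]
Step 6: x=[3.5072] v=[-1.6012]
Step 7: x=[3.3536] v=[-1.5362]
Step 8: x=[3.2172] v=[-1.3637]
Step 9: x=[3.1076] v=[-1.0957]
Step 10: x=[3.0325] v=[-0.7510]
Step 11: x=[2.9971] v=[-0.3538]
Step 12: x=[3.0039] v=[0.0682]
First v>=0 after going negative at step 12, time=1.2000

Answer: 1.2000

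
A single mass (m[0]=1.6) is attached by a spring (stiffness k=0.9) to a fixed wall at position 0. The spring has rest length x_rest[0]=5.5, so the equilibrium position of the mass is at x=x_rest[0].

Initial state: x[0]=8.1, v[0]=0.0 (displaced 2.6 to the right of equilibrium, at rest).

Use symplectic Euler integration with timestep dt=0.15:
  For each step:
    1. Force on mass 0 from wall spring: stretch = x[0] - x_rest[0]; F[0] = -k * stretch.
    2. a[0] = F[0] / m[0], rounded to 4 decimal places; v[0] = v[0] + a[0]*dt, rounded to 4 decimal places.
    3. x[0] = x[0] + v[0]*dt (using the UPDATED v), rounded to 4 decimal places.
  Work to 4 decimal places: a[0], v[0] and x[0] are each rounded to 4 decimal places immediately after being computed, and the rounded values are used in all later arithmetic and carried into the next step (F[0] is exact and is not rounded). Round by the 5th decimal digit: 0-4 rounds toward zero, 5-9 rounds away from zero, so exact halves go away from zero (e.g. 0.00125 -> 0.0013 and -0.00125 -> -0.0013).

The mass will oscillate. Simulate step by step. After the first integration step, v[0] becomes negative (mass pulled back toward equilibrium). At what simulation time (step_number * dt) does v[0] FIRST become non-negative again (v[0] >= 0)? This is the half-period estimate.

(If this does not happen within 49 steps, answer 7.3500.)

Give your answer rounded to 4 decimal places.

Step 0: x=[8.1000] v=[0.0000]
Step 1: x=[8.0671] v=[-0.2194]
Step 2: x=[8.0017] v=[-0.4360]
Step 3: x=[7.9046] v=[-0.6471]
Step 4: x=[7.7771] v=[-0.8500]
Step 5: x=[7.6208] v=[-1.0421]
Step 6: x=[7.4376] v=[-1.2211]
Step 7: x=[7.2299] v=[-1.3846]
Step 8: x=[7.0003] v=[-1.5306]
Step 9: x=[6.7517] v=[-1.6572]
Step 10: x=[6.4873] v=[-1.7628]
Step 11: x=[6.2104] v=[-1.8461]
Step 12: x=[5.9245] v=[-1.9060]
Step 13: x=[5.6332] v=[-1.9418]
Step 14: x=[5.3403] v=[-1.9530]
Step 15: x=[5.0494] v=[-1.9395]
Step 16: x=[4.7642] v=[-1.9015]
Step 17: x=[4.4883] v=[-1.8394]
Step 18: x=[4.2252] v=[-1.7540]
Step 19: x=[3.9782] v=[-1.6464]
Step 20: x=[3.7505] v=[-1.5180]
Step 21: x=[3.5449] v=[-1.3704]
Step 22: x=[3.3641] v=[-1.2054]
Step 23: x=[3.2103] v=[-1.0252]
Step 24: x=[3.0855] v=[-0.8320]
Step 25: x=[2.9913] v=[-0.6283]
Step 26: x=[2.9288] v=[-0.4166]
Step 27: x=[2.8988] v=[-0.1997]
Step 28: x=[2.9018] v=[0.0198]
First v>=0 after going negative at step 28, time=4.2000

Answer: 4.2000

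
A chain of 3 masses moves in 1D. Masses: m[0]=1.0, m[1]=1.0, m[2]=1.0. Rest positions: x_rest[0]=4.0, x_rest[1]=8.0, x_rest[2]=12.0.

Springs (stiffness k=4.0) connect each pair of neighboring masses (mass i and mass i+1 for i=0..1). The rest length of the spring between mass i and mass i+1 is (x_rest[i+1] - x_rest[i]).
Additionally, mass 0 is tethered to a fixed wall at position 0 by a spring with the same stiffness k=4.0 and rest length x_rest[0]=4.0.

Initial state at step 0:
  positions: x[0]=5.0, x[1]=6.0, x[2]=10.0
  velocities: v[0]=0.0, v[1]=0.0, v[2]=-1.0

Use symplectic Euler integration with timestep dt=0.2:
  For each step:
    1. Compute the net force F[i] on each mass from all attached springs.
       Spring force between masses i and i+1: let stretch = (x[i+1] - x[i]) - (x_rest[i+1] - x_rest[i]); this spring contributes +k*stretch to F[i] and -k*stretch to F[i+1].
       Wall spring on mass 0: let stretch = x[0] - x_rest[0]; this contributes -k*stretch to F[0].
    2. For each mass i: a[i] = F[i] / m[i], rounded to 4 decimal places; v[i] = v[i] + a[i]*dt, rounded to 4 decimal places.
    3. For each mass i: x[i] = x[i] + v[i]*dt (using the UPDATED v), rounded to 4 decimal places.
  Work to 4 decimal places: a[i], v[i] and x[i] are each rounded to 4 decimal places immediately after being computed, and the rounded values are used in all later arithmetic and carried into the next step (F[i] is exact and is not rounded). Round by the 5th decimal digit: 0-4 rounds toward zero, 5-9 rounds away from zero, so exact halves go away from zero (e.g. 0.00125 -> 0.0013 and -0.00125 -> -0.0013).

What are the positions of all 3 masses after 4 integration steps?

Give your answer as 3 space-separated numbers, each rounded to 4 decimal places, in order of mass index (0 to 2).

Step 0: x=[5.0000 6.0000 10.0000] v=[0.0000 0.0000 -1.0000]
Step 1: x=[4.3600 6.4800 9.8000] v=[-3.2000 2.4000 -1.0000]
Step 2: x=[3.3616 7.1520 9.7088] v=[-4.9920 3.3600 -0.4560]
Step 3: x=[2.4318 7.6266 9.8485] v=[-4.6490 2.3731 0.6986]
Step 4: x=[1.9441 7.6256 10.2727] v=[-2.4386 -0.0052 2.1211]

Answer: 1.9441 7.6256 10.2727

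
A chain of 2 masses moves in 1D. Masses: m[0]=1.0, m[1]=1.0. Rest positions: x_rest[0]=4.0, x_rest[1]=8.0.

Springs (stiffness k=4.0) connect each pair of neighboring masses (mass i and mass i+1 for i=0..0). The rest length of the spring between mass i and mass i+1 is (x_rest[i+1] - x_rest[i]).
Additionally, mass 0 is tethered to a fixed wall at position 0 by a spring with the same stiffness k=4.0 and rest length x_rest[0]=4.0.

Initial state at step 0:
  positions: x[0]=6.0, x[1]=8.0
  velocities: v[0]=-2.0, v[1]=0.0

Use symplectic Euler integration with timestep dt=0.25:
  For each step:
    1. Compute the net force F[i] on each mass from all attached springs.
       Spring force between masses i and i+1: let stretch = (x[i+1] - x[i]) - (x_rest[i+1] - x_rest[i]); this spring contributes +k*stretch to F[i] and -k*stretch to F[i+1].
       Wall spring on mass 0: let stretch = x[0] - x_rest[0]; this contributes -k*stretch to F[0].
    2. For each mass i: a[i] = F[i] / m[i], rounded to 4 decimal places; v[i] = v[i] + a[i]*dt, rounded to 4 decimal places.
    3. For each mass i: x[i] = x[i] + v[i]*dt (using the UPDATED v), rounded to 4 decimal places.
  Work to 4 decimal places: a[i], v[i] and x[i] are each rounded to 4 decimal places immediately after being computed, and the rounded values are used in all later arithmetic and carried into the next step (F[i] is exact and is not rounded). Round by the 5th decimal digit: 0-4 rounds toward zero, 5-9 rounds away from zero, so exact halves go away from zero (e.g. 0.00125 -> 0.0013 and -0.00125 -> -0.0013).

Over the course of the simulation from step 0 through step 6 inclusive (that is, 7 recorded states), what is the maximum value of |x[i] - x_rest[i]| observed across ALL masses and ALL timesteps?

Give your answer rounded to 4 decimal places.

Answer: 2.0131

Derivation:
Step 0: x=[6.0000 8.0000] v=[-2.0000 0.0000]
Step 1: x=[4.5000 8.5000] v=[-6.0000 2.0000]
Step 2: x=[2.8750 9.0000] v=[-6.5000 2.0000]
Step 3: x=[2.0625 8.9688] v=[-3.2500 -0.1250]
Step 4: x=[2.4610 8.2110] v=[1.5938 -3.0313]
Step 5: x=[3.6817 7.0157] v=[4.8828 -4.7813]
Step 6: x=[4.8155 5.9869] v=[4.5351 -4.1153]
Max displacement = 2.0131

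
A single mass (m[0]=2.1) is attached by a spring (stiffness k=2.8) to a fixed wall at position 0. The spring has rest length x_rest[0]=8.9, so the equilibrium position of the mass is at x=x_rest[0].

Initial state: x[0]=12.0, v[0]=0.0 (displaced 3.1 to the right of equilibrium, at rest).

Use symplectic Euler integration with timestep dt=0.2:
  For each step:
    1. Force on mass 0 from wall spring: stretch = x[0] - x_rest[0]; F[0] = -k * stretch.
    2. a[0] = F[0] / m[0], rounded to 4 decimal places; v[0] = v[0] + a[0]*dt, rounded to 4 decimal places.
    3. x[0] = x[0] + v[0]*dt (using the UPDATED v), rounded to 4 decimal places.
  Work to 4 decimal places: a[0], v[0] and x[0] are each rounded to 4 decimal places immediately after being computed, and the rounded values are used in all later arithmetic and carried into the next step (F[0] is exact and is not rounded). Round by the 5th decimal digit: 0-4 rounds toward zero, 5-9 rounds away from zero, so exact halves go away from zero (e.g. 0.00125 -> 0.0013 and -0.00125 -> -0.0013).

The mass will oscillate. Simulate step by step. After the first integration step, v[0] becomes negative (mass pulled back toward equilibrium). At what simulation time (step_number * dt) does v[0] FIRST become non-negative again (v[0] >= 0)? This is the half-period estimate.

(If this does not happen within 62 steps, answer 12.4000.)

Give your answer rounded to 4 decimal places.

Answer: 2.8000

Derivation:
Step 0: x=[12.0000] v=[0.0000]
Step 1: x=[11.8347] v=[-0.8267]
Step 2: x=[11.5128] v=[-1.6093]
Step 3: x=[11.0516] v=[-2.3060]
Step 4: x=[10.4756] v=[-2.8798]
Step 5: x=[9.8156] v=[-3.3000]
Step 6: x=[9.1068] v=[-3.5442]
Step 7: x=[8.3869] v=[-3.5993]
Step 8: x=[7.6944] v=[-3.4625]
Step 9: x=[7.0662] v=[-3.1410]
Step 10: x=[6.5358] v=[-2.6520]
Step 11: x=[6.1315] v=[-2.0215]
Step 12: x=[5.8749] v=[-1.2832]
Step 13: x=[5.7796] v=[-0.4765]
Step 14: x=[5.8507] v=[0.3556]
First v>=0 after going negative at step 14, time=2.8000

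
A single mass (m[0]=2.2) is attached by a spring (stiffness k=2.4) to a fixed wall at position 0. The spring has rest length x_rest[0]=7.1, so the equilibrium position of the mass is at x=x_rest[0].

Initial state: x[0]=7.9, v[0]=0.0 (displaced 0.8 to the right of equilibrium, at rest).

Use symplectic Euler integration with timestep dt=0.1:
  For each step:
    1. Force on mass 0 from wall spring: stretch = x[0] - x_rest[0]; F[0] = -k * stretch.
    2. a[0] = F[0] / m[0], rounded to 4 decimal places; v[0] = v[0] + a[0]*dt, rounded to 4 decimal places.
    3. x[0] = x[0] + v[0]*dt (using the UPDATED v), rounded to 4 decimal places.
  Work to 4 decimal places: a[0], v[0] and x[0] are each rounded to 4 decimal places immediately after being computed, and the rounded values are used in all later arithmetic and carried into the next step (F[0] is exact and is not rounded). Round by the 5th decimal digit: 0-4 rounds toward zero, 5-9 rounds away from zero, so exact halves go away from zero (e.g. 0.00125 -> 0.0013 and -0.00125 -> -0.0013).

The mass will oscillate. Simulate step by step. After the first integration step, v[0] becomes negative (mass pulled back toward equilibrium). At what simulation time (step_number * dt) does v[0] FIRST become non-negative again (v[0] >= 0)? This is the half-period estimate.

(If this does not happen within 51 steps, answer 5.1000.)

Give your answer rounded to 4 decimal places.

Answer: 3.1000

Derivation:
Step 0: x=[7.9000] v=[0.0000]
Step 1: x=[7.8913] v=[-0.0873]
Step 2: x=[7.8739] v=[-0.1736]
Step 3: x=[7.8481] v=[-0.2580]
Step 4: x=[7.8141] v=[-0.3396]
Step 5: x=[7.7724] v=[-0.4175]
Step 6: x=[7.7233] v=[-0.4909]
Step 7: x=[7.6674] v=[-0.5589]
Step 8: x=[7.6053] v=[-0.6208]
Step 9: x=[7.5377] v=[-0.6759]
Step 10: x=[7.4653] v=[-0.7237]
Step 11: x=[7.3889] v=[-0.7636]
Step 12: x=[7.3094] v=[-0.7951]
Step 13: x=[7.2276] v=[-0.8179]
Step 14: x=[7.1444] v=[-0.8318]
Step 15: x=[7.0607] v=[-0.8366]
Step 16: x=[6.9775] v=[-0.8323]
Step 17: x=[6.8956] v=[-0.8189]
Step 18: x=[6.8159] v=[-0.7966]
Step 19: x=[6.7393] v=[-0.7656]
Step 20: x=[6.6667] v=[-0.7263]
Step 21: x=[6.5988] v=[-0.6790]
Step 22: x=[6.5364] v=[-0.6243]
Step 23: x=[6.4801] v=[-0.5628]
Step 24: x=[6.4306] v=[-0.4952]
Step 25: x=[6.3884] v=[-0.4222]
Step 26: x=[6.3539] v=[-0.3446]
Step 27: x=[6.3276] v=[-0.2632]
Step 28: x=[6.3097] v=[-0.1789]
Step 29: x=[6.3004] v=[-0.0927]
Step 30: x=[6.2999] v=[-0.0055]
Step 31: x=[6.3081] v=[0.0818]
First v>=0 after going negative at step 31, time=3.1000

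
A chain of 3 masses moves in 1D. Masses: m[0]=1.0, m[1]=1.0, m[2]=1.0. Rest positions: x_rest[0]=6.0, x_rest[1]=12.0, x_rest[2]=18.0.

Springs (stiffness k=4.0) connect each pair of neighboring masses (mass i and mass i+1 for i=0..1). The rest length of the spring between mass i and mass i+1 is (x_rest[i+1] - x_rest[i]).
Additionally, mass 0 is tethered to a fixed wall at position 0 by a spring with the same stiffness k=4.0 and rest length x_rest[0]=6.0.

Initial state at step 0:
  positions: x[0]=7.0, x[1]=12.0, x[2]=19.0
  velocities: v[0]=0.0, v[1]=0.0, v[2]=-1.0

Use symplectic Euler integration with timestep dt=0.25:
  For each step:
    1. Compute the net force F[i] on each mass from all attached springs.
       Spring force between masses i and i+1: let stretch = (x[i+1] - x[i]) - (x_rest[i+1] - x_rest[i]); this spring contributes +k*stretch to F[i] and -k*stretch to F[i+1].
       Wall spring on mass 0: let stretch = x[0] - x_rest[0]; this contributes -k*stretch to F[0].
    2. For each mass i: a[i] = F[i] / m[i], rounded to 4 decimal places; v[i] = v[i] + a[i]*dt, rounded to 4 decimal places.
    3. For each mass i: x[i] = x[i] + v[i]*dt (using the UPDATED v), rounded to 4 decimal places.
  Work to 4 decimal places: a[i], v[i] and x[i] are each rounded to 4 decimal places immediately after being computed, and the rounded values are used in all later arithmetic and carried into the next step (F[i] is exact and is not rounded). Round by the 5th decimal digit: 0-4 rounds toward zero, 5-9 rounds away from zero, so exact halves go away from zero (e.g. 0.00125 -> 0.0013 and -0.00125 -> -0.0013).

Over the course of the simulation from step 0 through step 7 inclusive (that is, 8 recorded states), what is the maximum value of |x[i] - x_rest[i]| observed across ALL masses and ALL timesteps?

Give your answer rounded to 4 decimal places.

Step 0: x=[7.0000 12.0000 19.0000] v=[0.0000 0.0000 -1.0000]
Step 1: x=[6.5000 12.5000 18.5000] v=[-2.0000 2.0000 -2.0000]
Step 2: x=[5.8750 13.0000 18.0000] v=[-2.5000 2.0000 -2.0000]
Step 3: x=[5.5625 12.9688 17.7500] v=[-1.2500 -0.1250 -1.0000]
Step 4: x=[5.7110 12.2813 17.8047] v=[0.5938 -2.7501 0.2188]
Step 5: x=[6.0743 11.3321 17.9786] v=[1.4531 -3.7970 0.6954]
Step 6: x=[6.2335 10.7300 17.9908] v=[0.6366 -2.4083 0.0489]
Step 7: x=[5.9584 10.8190 17.6878] v=[-1.1004 0.3560 -1.2119]
Max displacement = 1.2700

Answer: 1.2700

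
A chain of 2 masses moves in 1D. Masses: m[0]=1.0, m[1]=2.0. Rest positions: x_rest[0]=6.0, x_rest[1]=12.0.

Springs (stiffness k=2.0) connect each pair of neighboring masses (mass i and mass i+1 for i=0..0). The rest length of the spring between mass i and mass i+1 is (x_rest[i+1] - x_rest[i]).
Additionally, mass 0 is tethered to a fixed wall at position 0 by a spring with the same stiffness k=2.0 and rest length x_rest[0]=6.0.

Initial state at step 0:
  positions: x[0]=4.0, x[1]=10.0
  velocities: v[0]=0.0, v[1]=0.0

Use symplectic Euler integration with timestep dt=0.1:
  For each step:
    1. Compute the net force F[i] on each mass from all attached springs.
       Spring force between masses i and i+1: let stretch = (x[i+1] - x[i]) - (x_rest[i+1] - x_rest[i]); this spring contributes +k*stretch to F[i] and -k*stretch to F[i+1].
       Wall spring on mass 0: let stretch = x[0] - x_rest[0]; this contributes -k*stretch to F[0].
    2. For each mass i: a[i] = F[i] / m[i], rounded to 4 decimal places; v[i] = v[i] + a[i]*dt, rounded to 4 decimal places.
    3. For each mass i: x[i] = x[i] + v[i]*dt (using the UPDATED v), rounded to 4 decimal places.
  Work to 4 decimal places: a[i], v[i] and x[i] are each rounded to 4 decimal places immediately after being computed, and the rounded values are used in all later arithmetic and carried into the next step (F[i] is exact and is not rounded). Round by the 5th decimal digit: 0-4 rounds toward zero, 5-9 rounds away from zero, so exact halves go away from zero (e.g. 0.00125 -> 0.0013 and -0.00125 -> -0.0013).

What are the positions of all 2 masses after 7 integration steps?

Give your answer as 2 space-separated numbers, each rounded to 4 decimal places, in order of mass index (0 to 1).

Step 0: x=[4.0000 10.0000] v=[0.0000 0.0000]
Step 1: x=[4.0400 10.0000] v=[0.4000 0.0000]
Step 2: x=[4.1184 10.0004] v=[0.7840 0.0040]
Step 3: x=[4.2321 10.0020] v=[1.1367 0.0158]
Step 4: x=[4.3765 10.0059] v=[1.4443 0.0388]
Step 5: x=[4.5460 10.0135] v=[1.6949 0.0759]
Step 6: x=[4.7339 10.0264] v=[1.8792 0.1292]
Step 7: x=[4.9330 10.0464] v=[1.9909 0.2000]

Answer: 4.9330 10.0464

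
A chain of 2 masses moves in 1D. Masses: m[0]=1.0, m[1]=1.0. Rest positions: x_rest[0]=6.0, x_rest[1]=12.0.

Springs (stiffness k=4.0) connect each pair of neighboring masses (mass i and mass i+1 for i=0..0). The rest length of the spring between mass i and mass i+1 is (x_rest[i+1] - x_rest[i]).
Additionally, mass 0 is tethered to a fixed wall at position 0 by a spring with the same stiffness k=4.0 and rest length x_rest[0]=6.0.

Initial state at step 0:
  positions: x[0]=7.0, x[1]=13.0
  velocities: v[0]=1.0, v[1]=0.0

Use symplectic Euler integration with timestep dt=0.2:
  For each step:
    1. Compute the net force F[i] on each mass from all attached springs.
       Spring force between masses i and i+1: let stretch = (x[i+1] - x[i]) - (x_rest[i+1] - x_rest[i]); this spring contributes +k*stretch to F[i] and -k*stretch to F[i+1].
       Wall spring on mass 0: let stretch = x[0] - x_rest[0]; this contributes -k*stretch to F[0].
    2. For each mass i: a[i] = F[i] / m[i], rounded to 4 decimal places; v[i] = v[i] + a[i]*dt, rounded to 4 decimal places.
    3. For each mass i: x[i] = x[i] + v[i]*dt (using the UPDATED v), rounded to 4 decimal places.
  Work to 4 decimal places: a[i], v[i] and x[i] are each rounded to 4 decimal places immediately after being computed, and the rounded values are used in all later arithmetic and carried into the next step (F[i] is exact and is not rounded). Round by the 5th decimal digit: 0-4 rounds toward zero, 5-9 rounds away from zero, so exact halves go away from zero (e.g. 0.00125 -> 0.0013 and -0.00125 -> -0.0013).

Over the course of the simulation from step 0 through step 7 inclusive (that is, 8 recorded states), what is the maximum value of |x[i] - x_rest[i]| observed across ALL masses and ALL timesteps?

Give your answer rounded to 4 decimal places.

Step 0: x=[7.0000 13.0000] v=[1.0000 0.0000]
Step 1: x=[7.0400 13.0000] v=[0.2000 0.0000]
Step 2: x=[6.9072 13.0064] v=[-0.6640 0.0320]
Step 3: x=[6.6451 12.9969] v=[-1.3104 -0.0474]
Step 4: x=[6.3361 12.9311] v=[-1.5450 -0.3288]
Step 5: x=[6.0685 12.7701] v=[-1.3379 -0.8048]
Step 6: x=[5.9022 12.4969] v=[-0.8314 -1.3661]
Step 7: x=[5.8467 12.1285] v=[-0.2774 -1.8419]
Max displacement = 1.0400

Answer: 1.0400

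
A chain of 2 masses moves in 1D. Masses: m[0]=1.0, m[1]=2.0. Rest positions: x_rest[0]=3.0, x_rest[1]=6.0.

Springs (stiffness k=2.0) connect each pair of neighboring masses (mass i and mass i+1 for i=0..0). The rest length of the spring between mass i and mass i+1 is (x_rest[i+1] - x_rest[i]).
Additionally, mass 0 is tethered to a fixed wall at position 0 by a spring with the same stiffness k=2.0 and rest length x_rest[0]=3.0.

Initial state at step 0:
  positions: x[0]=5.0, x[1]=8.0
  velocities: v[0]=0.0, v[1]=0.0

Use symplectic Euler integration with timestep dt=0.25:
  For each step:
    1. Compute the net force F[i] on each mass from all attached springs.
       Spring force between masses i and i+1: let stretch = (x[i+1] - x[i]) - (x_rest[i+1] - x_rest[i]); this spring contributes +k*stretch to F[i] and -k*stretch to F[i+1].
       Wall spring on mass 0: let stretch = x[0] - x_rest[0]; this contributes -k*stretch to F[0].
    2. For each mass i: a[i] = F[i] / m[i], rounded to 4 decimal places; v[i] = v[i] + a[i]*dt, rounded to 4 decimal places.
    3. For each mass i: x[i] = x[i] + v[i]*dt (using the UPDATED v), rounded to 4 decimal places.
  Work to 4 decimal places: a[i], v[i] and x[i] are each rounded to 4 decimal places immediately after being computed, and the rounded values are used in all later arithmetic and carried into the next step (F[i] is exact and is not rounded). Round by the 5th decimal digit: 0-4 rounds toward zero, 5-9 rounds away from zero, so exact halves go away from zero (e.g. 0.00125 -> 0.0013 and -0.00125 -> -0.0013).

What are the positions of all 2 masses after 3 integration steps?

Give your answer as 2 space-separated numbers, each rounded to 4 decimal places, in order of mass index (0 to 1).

Step 0: x=[5.0000 8.0000] v=[0.0000 0.0000]
Step 1: x=[4.7500 8.0000] v=[-1.0000 0.0000]
Step 2: x=[4.3125 7.9844] v=[-1.7500 -0.0625]
Step 3: x=[3.7949 7.9268] v=[-2.0703 -0.2305]

Answer: 3.7949 7.9268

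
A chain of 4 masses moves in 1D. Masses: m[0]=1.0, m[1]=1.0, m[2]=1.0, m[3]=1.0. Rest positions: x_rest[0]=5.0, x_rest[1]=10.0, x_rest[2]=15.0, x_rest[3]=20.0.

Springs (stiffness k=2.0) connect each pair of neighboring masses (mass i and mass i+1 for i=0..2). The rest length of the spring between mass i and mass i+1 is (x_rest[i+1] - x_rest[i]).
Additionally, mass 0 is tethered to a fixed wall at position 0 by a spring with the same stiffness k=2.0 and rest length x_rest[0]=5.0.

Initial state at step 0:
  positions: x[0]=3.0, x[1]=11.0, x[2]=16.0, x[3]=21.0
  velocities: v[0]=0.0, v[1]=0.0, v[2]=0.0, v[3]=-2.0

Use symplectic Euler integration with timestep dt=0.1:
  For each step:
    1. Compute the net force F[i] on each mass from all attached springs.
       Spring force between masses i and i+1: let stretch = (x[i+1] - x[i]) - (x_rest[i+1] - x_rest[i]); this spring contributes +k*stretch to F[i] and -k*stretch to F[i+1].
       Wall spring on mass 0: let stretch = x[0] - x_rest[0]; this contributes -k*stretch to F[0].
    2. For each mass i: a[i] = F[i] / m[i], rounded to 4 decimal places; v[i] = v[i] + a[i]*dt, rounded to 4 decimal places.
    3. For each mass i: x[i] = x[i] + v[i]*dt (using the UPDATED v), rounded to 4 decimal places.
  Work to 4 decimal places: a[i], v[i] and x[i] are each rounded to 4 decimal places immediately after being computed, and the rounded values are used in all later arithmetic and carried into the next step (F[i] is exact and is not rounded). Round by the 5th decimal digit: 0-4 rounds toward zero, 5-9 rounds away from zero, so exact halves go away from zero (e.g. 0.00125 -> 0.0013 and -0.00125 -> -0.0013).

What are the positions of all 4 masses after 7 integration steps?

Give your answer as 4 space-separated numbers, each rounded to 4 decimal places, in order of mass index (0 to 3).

Answer: 5.2040 9.8047 15.6801 19.8003

Derivation:
Step 0: x=[3.0000 11.0000 16.0000 21.0000] v=[0.0000 0.0000 0.0000 -2.0000]
Step 1: x=[3.1000 10.9400 16.0000 20.8000] v=[1.0000 -0.6000 0.0000 -2.0000]
Step 2: x=[3.2948 10.8244 15.9948 20.6040] v=[1.9480 -1.1560 -0.0520 -1.9600]
Step 3: x=[3.5743 10.6616 15.9784 20.4158] v=[2.7950 -1.6278 -0.1642 -1.8818]
Step 4: x=[3.9241 10.4634 15.9444 20.2389] v=[3.4976 -1.9819 -0.3401 -1.7693]
Step 5: x=[4.3262 10.2440 15.8867 20.0761] v=[4.0206 -2.1936 -0.5774 -1.6282]
Step 6: x=[4.7601 10.0191 15.7999 19.9295] v=[4.3389 -2.2486 -0.8681 -1.4661]
Step 7: x=[5.2040 9.8047 15.6801 19.8003] v=[4.4387 -2.1442 -1.1983 -1.2920]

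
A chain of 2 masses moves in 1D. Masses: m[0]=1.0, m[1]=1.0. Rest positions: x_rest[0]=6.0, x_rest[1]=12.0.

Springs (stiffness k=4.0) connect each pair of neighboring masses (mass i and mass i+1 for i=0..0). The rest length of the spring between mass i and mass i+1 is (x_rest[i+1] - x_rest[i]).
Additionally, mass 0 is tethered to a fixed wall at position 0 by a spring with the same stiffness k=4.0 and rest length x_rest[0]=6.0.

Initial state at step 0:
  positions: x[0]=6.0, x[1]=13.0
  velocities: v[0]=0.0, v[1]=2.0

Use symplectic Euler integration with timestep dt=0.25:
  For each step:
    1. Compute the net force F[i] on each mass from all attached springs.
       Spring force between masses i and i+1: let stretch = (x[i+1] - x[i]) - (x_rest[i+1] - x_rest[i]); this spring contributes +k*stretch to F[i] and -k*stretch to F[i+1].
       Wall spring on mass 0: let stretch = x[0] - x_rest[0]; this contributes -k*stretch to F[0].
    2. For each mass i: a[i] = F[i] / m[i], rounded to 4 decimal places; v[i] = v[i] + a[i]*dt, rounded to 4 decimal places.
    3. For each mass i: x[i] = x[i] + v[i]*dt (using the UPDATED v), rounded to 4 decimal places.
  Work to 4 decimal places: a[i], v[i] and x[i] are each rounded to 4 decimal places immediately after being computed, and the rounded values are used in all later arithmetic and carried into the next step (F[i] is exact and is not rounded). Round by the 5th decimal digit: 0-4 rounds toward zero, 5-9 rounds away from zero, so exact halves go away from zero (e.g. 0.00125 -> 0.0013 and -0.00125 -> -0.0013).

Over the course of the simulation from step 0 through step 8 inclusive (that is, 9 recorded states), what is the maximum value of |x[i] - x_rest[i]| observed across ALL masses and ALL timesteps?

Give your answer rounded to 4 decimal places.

Step 0: x=[6.0000 13.0000] v=[0.0000 2.0000]
Step 1: x=[6.2500 13.2500] v=[1.0000 1.0000]
Step 2: x=[6.6875 13.2500] v=[1.7500 0.0000]
Step 3: x=[7.0938 13.1094] v=[1.6250 -0.5625]
Step 4: x=[7.2305 12.9649] v=[0.5468 -0.5781]
Step 5: x=[6.9932 12.8868] v=[-0.9493 -0.3125]
Step 6: x=[6.4810 12.8353] v=[-2.0489 -0.2061]
Step 7: x=[5.9371 12.6952] v=[-2.1756 -0.5604]
Step 8: x=[5.5985 12.3656] v=[-1.3546 -1.3185]
Max displacement = 1.2500

Answer: 1.2500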